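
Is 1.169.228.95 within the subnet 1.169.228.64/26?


Subnet network: 1.169.228.64
Test IP AND mask: 1.169.228.64
Yes, 1.169.228.95 is in 1.169.228.64/26


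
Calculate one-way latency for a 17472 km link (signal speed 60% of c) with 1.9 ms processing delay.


Speed = 0.6 * 3e5 km/s = 180000 km/s
Propagation delay = 17472 / 180000 = 0.0971 s = 97.0667 ms
Processing delay = 1.9 ms
Total one-way latency = 98.9667 ms


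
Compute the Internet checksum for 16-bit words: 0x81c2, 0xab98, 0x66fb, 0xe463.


Sum all words (with carry folding):
+ 0x81c2 = 0x81c2
+ 0xab98 = 0x2d5b
+ 0x66fb = 0x9456
+ 0xe463 = 0x78ba
One's complement: ~0x78ba
Checksum = 0x8745


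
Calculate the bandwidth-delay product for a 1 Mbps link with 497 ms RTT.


BDP = bandwidth * RTT
= 1 Mbps * 497 ms
= 1 * 1e6 * 497 / 1000 bits
= 497000 bits
= 62125 bytes
= 60.6689 KB
BDP = 497000 bits (62125 bytes)


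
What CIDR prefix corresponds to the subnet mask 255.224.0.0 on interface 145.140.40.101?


Binary: 11111111.11100000.00000000.00000000
Count leading 1s
Prefix: /11


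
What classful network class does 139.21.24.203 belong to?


First octet: 139
Binary: 10001011
10xxxxxx -> Class B (128-191)
Class B, default mask 255.255.0.0 (/16)


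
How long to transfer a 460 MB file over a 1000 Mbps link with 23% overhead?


Effective throughput = 1000 * (1 - 23/100) = 770 Mbps
File size in Mb = 460 * 8 = 3680 Mb
Time = 3680 / 770
Time = 4.7792 seconds


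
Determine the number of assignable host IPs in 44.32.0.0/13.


Host bits = 32 - 13 = 19
Total addresses = 2^19 = 524288
Usable = total - 2 (network and broadcast)
Usable hosts: 524286


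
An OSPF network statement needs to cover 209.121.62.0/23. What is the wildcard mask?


Subnet mask: 255.255.254.0
Wildcard = 255.255.255.255 - subnet mask
255 - 255 = 0
255 - 255 = 0
255 - 254 = 1
255 - 0 = 255
Wildcard: 0.0.1.255


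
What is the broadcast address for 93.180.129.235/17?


Network: 93.180.128.0/17
Host bits = 15
Set all host bits to 1:
Broadcast: 93.180.255.255


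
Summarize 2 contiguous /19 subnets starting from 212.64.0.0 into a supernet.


Original prefix: /19
Number of subnets: 2 = 2^1
New prefix = 19 - 1 = 18
Supernet: 212.64.0.0/18


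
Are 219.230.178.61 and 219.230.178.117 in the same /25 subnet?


Mask: 255.255.255.128
219.230.178.61 AND mask = 219.230.178.0
219.230.178.117 AND mask = 219.230.178.0
Yes, same subnet (219.230.178.0)


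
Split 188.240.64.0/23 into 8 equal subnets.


New prefix = 23 + 3 = 26
Each subnet has 64 addresses
  188.240.64.0/26
  188.240.64.64/26
  188.240.64.128/26
  188.240.64.192/26
  188.240.65.0/26
  188.240.65.64/26
  188.240.65.128/26
  188.240.65.192/26
Subnets: 188.240.64.0/26, 188.240.64.64/26, 188.240.64.128/26, 188.240.64.192/26, 188.240.65.0/26, 188.240.65.64/26, 188.240.65.128/26, 188.240.65.192/26


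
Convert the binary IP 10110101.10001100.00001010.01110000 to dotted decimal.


10110101 = 181
10001100 = 140
00001010 = 10
01110000 = 112
IP: 181.140.10.112


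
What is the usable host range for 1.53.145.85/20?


Network: 1.53.144.0
Broadcast: 1.53.159.255
First usable = network + 1
Last usable = broadcast - 1
Range: 1.53.144.1 to 1.53.159.254


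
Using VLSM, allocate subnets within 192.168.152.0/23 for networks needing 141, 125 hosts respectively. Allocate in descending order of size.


141 hosts -> /24 (254 usable): 192.168.152.0/24
125 hosts -> /25 (126 usable): 192.168.153.0/25
Allocation: 192.168.152.0/24 (141 hosts, 254 usable); 192.168.153.0/25 (125 hosts, 126 usable)


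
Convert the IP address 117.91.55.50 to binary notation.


117 = 01110101
91 = 01011011
55 = 00110111
50 = 00110010
Binary: 01110101.01011011.00110111.00110010


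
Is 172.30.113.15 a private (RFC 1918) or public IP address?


RFC 1918 private ranges:
  10.0.0.0/8 (10.0.0.0 - 10.255.255.255)
  172.16.0.0/12 (172.16.0.0 - 172.31.255.255)
  192.168.0.0/16 (192.168.0.0 - 192.168.255.255)
Private (in 172.16.0.0/12)


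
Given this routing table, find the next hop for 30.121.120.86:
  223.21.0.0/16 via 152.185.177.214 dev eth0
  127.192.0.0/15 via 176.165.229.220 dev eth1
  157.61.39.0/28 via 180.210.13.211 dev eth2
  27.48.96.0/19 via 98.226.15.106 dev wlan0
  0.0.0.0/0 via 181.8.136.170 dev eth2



Longest prefix match for 30.121.120.86:
  /16 223.21.0.0: no
  /15 127.192.0.0: no
  /28 157.61.39.0: no
  /19 27.48.96.0: no
  /0 0.0.0.0: MATCH
Selected: next-hop 181.8.136.170 via eth2 (matched /0)


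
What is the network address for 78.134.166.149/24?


IP:   01001110.10000110.10100110.10010101
Mask: 11111111.11111111.11111111.00000000
AND operation:
Net:  01001110.10000110.10100110.00000000
Network: 78.134.166.0/24


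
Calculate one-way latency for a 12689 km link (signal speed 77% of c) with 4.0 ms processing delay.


Speed = 0.77 * 3e5 km/s = 231000 km/s
Propagation delay = 12689 / 231000 = 0.0549 s = 54.9307 ms
Processing delay = 4.0 ms
Total one-way latency = 58.9307 ms


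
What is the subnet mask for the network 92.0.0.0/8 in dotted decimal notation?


/8 means 8 network bits, 24 host bits
Binary: 11111111000000000000000000000000
Mask: 255.0.0.0


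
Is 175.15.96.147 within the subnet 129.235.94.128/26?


Subnet network: 129.235.94.128
Test IP AND mask: 175.15.96.128
No, 175.15.96.147 is not in 129.235.94.128/26


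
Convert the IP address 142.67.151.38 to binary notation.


142 = 10001110
67 = 01000011
151 = 10010111
38 = 00100110
Binary: 10001110.01000011.10010111.00100110


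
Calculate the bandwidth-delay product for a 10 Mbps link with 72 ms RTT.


BDP = bandwidth * RTT
= 10 Mbps * 72 ms
= 10 * 1e6 * 72 / 1000 bits
= 720000 bits
= 90000 bytes
= 87.8906 KB
BDP = 720000 bits (90000 bytes)


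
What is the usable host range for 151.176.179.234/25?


Network: 151.176.179.128
Broadcast: 151.176.179.255
First usable = network + 1
Last usable = broadcast - 1
Range: 151.176.179.129 to 151.176.179.254


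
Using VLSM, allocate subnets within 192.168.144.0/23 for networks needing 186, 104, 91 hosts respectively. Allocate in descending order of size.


186 hosts -> /24 (254 usable): 192.168.144.0/24
104 hosts -> /25 (126 usable): 192.168.145.0/25
91 hosts -> /25 (126 usable): 192.168.145.128/25
Allocation: 192.168.144.0/24 (186 hosts, 254 usable); 192.168.145.0/25 (104 hosts, 126 usable); 192.168.145.128/25 (91 hosts, 126 usable)


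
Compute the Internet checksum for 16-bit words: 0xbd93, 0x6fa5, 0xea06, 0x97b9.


Sum all words (with carry folding):
+ 0xbd93 = 0xbd93
+ 0x6fa5 = 0x2d39
+ 0xea06 = 0x1740
+ 0x97b9 = 0xaef9
One's complement: ~0xaef9
Checksum = 0x5106


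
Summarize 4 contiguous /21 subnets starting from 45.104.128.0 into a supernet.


Original prefix: /21
Number of subnets: 4 = 2^2
New prefix = 21 - 2 = 19
Supernet: 45.104.128.0/19


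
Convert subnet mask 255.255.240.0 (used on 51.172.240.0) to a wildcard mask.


Subnet mask: 255.255.240.0
Wildcard = 255.255.255.255 - subnet mask
255 - 255 = 0
255 - 255 = 0
255 - 240 = 15
255 - 0 = 255
Wildcard: 0.0.15.255


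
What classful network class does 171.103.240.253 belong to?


First octet: 171
Binary: 10101011
10xxxxxx -> Class B (128-191)
Class B, default mask 255.255.0.0 (/16)


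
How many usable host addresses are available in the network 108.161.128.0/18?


Host bits = 32 - 18 = 14
Total addresses = 2^14 = 16384
Usable = total - 2 (network and broadcast)
Usable hosts: 16382


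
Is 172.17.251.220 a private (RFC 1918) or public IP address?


RFC 1918 private ranges:
  10.0.0.0/8 (10.0.0.0 - 10.255.255.255)
  172.16.0.0/12 (172.16.0.0 - 172.31.255.255)
  192.168.0.0/16 (192.168.0.0 - 192.168.255.255)
Private (in 172.16.0.0/12)


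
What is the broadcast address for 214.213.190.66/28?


Network: 214.213.190.64/28
Host bits = 4
Set all host bits to 1:
Broadcast: 214.213.190.79


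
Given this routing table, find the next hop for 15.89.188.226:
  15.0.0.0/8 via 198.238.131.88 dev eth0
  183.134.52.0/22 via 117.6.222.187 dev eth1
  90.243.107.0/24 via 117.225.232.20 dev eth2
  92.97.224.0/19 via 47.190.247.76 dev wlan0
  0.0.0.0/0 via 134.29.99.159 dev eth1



Longest prefix match for 15.89.188.226:
  /8 15.0.0.0: MATCH
  /22 183.134.52.0: no
  /24 90.243.107.0: no
  /19 92.97.224.0: no
  /0 0.0.0.0: MATCH
Selected: next-hop 198.238.131.88 via eth0 (matched /8)


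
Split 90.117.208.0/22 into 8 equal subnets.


New prefix = 22 + 3 = 25
Each subnet has 128 addresses
  90.117.208.0/25
  90.117.208.128/25
  90.117.209.0/25
  90.117.209.128/25
  90.117.210.0/25
  90.117.210.128/25
  90.117.211.0/25
  90.117.211.128/25
Subnets: 90.117.208.0/25, 90.117.208.128/25, 90.117.209.0/25, 90.117.209.128/25, 90.117.210.0/25, 90.117.210.128/25, 90.117.211.0/25, 90.117.211.128/25


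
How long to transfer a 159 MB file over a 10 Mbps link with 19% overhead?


Effective throughput = 10 * (1 - 19/100) = 8.1 Mbps
File size in Mb = 159 * 8 = 1272 Mb
Time = 1272 / 8.1
Time = 157.037 seconds


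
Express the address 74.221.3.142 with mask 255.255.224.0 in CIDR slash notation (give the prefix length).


Binary: 11111111.11111111.11100000.00000000
Count leading 1s
Prefix: /19


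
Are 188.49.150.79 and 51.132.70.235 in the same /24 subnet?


Mask: 255.255.255.0
188.49.150.79 AND mask = 188.49.150.0
51.132.70.235 AND mask = 51.132.70.0
No, different subnets (188.49.150.0 vs 51.132.70.0)


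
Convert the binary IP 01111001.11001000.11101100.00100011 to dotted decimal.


01111001 = 121
11001000 = 200
11101100 = 236
00100011 = 35
IP: 121.200.236.35


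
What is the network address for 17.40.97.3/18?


IP:   00010001.00101000.01100001.00000011
Mask: 11111111.11111111.11000000.00000000
AND operation:
Net:  00010001.00101000.01000000.00000000
Network: 17.40.64.0/18


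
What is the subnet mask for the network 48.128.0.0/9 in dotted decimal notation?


/9 means 9 network bits, 23 host bits
Binary: 11111111100000000000000000000000
Mask: 255.128.0.0


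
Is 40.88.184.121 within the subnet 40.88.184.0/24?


Subnet network: 40.88.184.0
Test IP AND mask: 40.88.184.0
Yes, 40.88.184.121 is in 40.88.184.0/24


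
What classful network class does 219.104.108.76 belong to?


First octet: 219
Binary: 11011011
110xxxxx -> Class C (192-223)
Class C, default mask 255.255.255.0 (/24)


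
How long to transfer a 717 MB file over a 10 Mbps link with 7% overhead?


Effective throughput = 10 * (1 - 7/100) = 9.3 Mbps
File size in Mb = 717 * 8 = 5736 Mb
Time = 5736 / 9.3
Time = 616.7742 seconds


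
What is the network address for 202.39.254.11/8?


IP:   11001010.00100111.11111110.00001011
Mask: 11111111.00000000.00000000.00000000
AND operation:
Net:  11001010.00000000.00000000.00000000
Network: 202.0.0.0/8


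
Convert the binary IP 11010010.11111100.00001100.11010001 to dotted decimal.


11010010 = 210
11111100 = 252
00001100 = 12
11010001 = 209
IP: 210.252.12.209


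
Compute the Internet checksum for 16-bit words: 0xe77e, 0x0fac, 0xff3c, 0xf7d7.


Sum all words (with carry folding):
+ 0xe77e = 0xe77e
+ 0x0fac = 0xf72a
+ 0xff3c = 0xf667
+ 0xf7d7 = 0xee3f
One's complement: ~0xee3f
Checksum = 0x11c0


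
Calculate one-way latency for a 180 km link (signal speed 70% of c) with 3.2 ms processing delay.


Speed = 0.7 * 3e5 km/s = 210000 km/s
Propagation delay = 180 / 210000 = 0.0009 s = 0.8571 ms
Processing delay = 3.2 ms
Total one-way latency = 4.0571 ms


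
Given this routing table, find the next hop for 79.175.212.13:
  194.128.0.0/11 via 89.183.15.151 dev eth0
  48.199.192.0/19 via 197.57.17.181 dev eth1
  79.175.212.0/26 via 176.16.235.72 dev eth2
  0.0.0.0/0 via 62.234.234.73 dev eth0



Longest prefix match for 79.175.212.13:
  /11 194.128.0.0: no
  /19 48.199.192.0: no
  /26 79.175.212.0: MATCH
  /0 0.0.0.0: MATCH
Selected: next-hop 176.16.235.72 via eth2 (matched /26)


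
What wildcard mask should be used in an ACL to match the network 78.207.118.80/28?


Subnet mask: 255.255.255.240
Wildcard = 255.255.255.255 - subnet mask
255 - 255 = 0
255 - 255 = 0
255 - 255 = 0
255 - 240 = 15
Wildcard: 0.0.0.15


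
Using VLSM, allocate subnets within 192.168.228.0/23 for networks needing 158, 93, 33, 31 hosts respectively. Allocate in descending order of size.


158 hosts -> /24 (254 usable): 192.168.228.0/24
93 hosts -> /25 (126 usable): 192.168.229.0/25
33 hosts -> /26 (62 usable): 192.168.229.128/26
31 hosts -> /26 (62 usable): 192.168.229.192/26
Allocation: 192.168.228.0/24 (158 hosts, 254 usable); 192.168.229.0/25 (93 hosts, 126 usable); 192.168.229.128/26 (33 hosts, 62 usable); 192.168.229.192/26 (31 hosts, 62 usable)


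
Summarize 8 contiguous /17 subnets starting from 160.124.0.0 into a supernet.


Original prefix: /17
Number of subnets: 8 = 2^3
New prefix = 17 - 3 = 14
Supernet: 160.124.0.0/14


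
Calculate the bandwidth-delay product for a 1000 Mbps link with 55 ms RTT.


BDP = bandwidth * RTT
= 1000 Mbps * 55 ms
= 1000 * 1e6 * 55 / 1000 bits
= 55000000 bits
= 6875000 bytes
= 6713.8672 KB
BDP = 55000000 bits (6875000 bytes)


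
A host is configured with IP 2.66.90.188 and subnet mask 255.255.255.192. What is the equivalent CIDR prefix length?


Binary: 11111111.11111111.11111111.11000000
Count leading 1s
Prefix: /26


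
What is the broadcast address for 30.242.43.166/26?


Network: 30.242.43.128/26
Host bits = 6
Set all host bits to 1:
Broadcast: 30.242.43.191


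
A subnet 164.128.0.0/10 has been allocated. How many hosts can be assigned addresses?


Host bits = 32 - 10 = 22
Total addresses = 2^22 = 4194304
Usable = total - 2 (network and broadcast)
Usable hosts: 4194302


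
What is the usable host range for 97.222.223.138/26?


Network: 97.222.223.128
Broadcast: 97.222.223.191
First usable = network + 1
Last usable = broadcast - 1
Range: 97.222.223.129 to 97.222.223.190


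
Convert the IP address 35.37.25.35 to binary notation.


35 = 00100011
37 = 00100101
25 = 00011001
35 = 00100011
Binary: 00100011.00100101.00011001.00100011


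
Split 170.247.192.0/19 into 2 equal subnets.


New prefix = 19 + 1 = 20
Each subnet has 4096 addresses
  170.247.192.0/20
  170.247.208.0/20
Subnets: 170.247.192.0/20, 170.247.208.0/20


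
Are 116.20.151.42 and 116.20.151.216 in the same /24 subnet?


Mask: 255.255.255.0
116.20.151.42 AND mask = 116.20.151.0
116.20.151.216 AND mask = 116.20.151.0
Yes, same subnet (116.20.151.0)


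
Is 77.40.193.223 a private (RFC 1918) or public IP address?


RFC 1918 private ranges:
  10.0.0.0/8 (10.0.0.0 - 10.255.255.255)
  172.16.0.0/12 (172.16.0.0 - 172.31.255.255)
  192.168.0.0/16 (192.168.0.0 - 192.168.255.255)
Public (not in any RFC 1918 range)


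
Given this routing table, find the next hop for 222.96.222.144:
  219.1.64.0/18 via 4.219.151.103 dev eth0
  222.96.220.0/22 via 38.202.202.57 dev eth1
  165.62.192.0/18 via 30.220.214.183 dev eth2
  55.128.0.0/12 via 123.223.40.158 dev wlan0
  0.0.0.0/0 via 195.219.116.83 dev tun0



Longest prefix match for 222.96.222.144:
  /18 219.1.64.0: no
  /22 222.96.220.0: MATCH
  /18 165.62.192.0: no
  /12 55.128.0.0: no
  /0 0.0.0.0: MATCH
Selected: next-hop 38.202.202.57 via eth1 (matched /22)


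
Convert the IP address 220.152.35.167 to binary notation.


220 = 11011100
152 = 10011000
35 = 00100011
167 = 10100111
Binary: 11011100.10011000.00100011.10100111


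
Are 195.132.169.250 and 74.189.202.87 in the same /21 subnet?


Mask: 255.255.248.0
195.132.169.250 AND mask = 195.132.168.0
74.189.202.87 AND mask = 74.189.200.0
No, different subnets (195.132.168.0 vs 74.189.200.0)


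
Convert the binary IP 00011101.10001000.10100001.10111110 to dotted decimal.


00011101 = 29
10001000 = 136
10100001 = 161
10111110 = 190
IP: 29.136.161.190


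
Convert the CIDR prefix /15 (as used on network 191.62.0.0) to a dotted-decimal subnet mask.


/15 means 15 network bits, 17 host bits
Binary: 11111111111111100000000000000000
Mask: 255.254.0.0


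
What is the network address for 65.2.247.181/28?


IP:   01000001.00000010.11110111.10110101
Mask: 11111111.11111111.11111111.11110000
AND operation:
Net:  01000001.00000010.11110111.10110000
Network: 65.2.247.176/28


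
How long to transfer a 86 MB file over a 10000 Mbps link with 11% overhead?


Effective throughput = 10000 * (1 - 11/100) = 8900 Mbps
File size in Mb = 86 * 8 = 688 Mb
Time = 688 / 8900
Time = 0.0773 seconds


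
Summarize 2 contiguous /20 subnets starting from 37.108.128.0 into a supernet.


Original prefix: /20
Number of subnets: 2 = 2^1
New prefix = 20 - 1 = 19
Supernet: 37.108.128.0/19


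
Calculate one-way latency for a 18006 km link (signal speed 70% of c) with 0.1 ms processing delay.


Speed = 0.7 * 3e5 km/s = 210000 km/s
Propagation delay = 18006 / 210000 = 0.0857 s = 85.7429 ms
Processing delay = 0.1 ms
Total one-way latency = 85.8429 ms


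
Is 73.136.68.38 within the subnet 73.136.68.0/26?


Subnet network: 73.136.68.0
Test IP AND mask: 73.136.68.0
Yes, 73.136.68.38 is in 73.136.68.0/26


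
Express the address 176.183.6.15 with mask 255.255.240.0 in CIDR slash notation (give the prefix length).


Binary: 11111111.11111111.11110000.00000000
Count leading 1s
Prefix: /20


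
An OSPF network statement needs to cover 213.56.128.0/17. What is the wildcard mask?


Subnet mask: 255.255.128.0
Wildcard = 255.255.255.255 - subnet mask
255 - 255 = 0
255 - 255 = 0
255 - 128 = 127
255 - 0 = 255
Wildcard: 0.0.127.255


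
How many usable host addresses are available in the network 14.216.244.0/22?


Host bits = 32 - 22 = 10
Total addresses = 2^10 = 1024
Usable = total - 2 (network and broadcast)
Usable hosts: 1022


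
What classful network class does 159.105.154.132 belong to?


First octet: 159
Binary: 10011111
10xxxxxx -> Class B (128-191)
Class B, default mask 255.255.0.0 (/16)


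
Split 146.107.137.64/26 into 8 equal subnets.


New prefix = 26 + 3 = 29
Each subnet has 8 addresses
  146.107.137.64/29
  146.107.137.72/29
  146.107.137.80/29
  146.107.137.88/29
  146.107.137.96/29
  146.107.137.104/29
  146.107.137.112/29
  146.107.137.120/29
Subnets: 146.107.137.64/29, 146.107.137.72/29, 146.107.137.80/29, 146.107.137.88/29, 146.107.137.96/29, 146.107.137.104/29, 146.107.137.112/29, 146.107.137.120/29


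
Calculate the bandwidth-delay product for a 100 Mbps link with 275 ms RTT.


BDP = bandwidth * RTT
= 100 Mbps * 275 ms
= 100 * 1e6 * 275 / 1000 bits
= 27500000 bits
= 3437500 bytes
= 3356.9336 KB
BDP = 27500000 bits (3437500 bytes)


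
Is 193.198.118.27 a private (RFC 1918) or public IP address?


RFC 1918 private ranges:
  10.0.0.0/8 (10.0.0.0 - 10.255.255.255)
  172.16.0.0/12 (172.16.0.0 - 172.31.255.255)
  192.168.0.0/16 (192.168.0.0 - 192.168.255.255)
Public (not in any RFC 1918 range)


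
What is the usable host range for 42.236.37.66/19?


Network: 42.236.32.0
Broadcast: 42.236.63.255
First usable = network + 1
Last usable = broadcast - 1
Range: 42.236.32.1 to 42.236.63.254


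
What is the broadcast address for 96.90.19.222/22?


Network: 96.90.16.0/22
Host bits = 10
Set all host bits to 1:
Broadcast: 96.90.19.255


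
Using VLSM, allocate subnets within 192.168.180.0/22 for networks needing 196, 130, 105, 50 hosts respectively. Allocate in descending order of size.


196 hosts -> /24 (254 usable): 192.168.180.0/24
130 hosts -> /24 (254 usable): 192.168.181.0/24
105 hosts -> /25 (126 usable): 192.168.182.0/25
50 hosts -> /26 (62 usable): 192.168.182.128/26
Allocation: 192.168.180.0/24 (196 hosts, 254 usable); 192.168.181.0/24 (130 hosts, 254 usable); 192.168.182.0/25 (105 hosts, 126 usable); 192.168.182.128/26 (50 hosts, 62 usable)


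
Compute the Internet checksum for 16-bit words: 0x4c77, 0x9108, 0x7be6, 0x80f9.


Sum all words (with carry folding):
+ 0x4c77 = 0x4c77
+ 0x9108 = 0xdd7f
+ 0x7be6 = 0x5966
+ 0x80f9 = 0xda5f
One's complement: ~0xda5f
Checksum = 0x25a0


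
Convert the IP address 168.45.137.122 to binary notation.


168 = 10101000
45 = 00101101
137 = 10001001
122 = 01111010
Binary: 10101000.00101101.10001001.01111010


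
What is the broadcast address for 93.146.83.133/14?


Network: 93.144.0.0/14
Host bits = 18
Set all host bits to 1:
Broadcast: 93.147.255.255


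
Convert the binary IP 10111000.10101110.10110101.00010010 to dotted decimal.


10111000 = 184
10101110 = 174
10110101 = 181
00010010 = 18
IP: 184.174.181.18


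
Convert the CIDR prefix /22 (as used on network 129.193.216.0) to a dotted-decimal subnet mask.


/22 means 22 network bits, 10 host bits
Binary: 11111111111111111111110000000000
Mask: 255.255.252.0


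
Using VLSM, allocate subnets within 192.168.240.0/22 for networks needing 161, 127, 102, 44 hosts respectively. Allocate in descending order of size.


161 hosts -> /24 (254 usable): 192.168.240.0/24
127 hosts -> /24 (254 usable): 192.168.241.0/24
102 hosts -> /25 (126 usable): 192.168.242.0/25
44 hosts -> /26 (62 usable): 192.168.242.128/26
Allocation: 192.168.240.0/24 (161 hosts, 254 usable); 192.168.241.0/24 (127 hosts, 254 usable); 192.168.242.0/25 (102 hosts, 126 usable); 192.168.242.128/26 (44 hosts, 62 usable)


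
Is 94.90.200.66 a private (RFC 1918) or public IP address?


RFC 1918 private ranges:
  10.0.0.0/8 (10.0.0.0 - 10.255.255.255)
  172.16.0.0/12 (172.16.0.0 - 172.31.255.255)
  192.168.0.0/16 (192.168.0.0 - 192.168.255.255)
Public (not in any RFC 1918 range)


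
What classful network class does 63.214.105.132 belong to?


First octet: 63
Binary: 00111111
0xxxxxxx -> Class A (1-126)
Class A, default mask 255.0.0.0 (/8)


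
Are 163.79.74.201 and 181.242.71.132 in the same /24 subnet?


Mask: 255.255.255.0
163.79.74.201 AND mask = 163.79.74.0
181.242.71.132 AND mask = 181.242.71.0
No, different subnets (163.79.74.0 vs 181.242.71.0)


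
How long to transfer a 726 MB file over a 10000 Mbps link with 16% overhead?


Effective throughput = 10000 * (1 - 16/100) = 8400 Mbps
File size in Mb = 726 * 8 = 5808 Mb
Time = 5808 / 8400
Time = 0.6914 seconds


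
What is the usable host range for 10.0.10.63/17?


Network: 10.0.0.0
Broadcast: 10.0.127.255
First usable = network + 1
Last usable = broadcast - 1
Range: 10.0.0.1 to 10.0.127.254


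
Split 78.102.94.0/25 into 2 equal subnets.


New prefix = 25 + 1 = 26
Each subnet has 64 addresses
  78.102.94.0/26
  78.102.94.64/26
Subnets: 78.102.94.0/26, 78.102.94.64/26


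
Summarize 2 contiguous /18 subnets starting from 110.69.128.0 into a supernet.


Original prefix: /18
Number of subnets: 2 = 2^1
New prefix = 18 - 1 = 17
Supernet: 110.69.128.0/17


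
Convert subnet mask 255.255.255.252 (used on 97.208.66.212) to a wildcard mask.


Subnet mask: 255.255.255.252
Wildcard = 255.255.255.255 - subnet mask
255 - 255 = 0
255 - 255 = 0
255 - 255 = 0
255 - 252 = 3
Wildcard: 0.0.0.3


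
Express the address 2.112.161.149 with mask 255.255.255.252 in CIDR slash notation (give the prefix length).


Binary: 11111111.11111111.11111111.11111100
Count leading 1s
Prefix: /30


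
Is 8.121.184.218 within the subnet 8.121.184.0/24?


Subnet network: 8.121.184.0
Test IP AND mask: 8.121.184.0
Yes, 8.121.184.218 is in 8.121.184.0/24


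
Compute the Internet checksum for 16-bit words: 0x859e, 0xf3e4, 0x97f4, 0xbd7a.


Sum all words (with carry folding):
+ 0x859e = 0x859e
+ 0xf3e4 = 0x7983
+ 0x97f4 = 0x1178
+ 0xbd7a = 0xcef2
One's complement: ~0xcef2
Checksum = 0x310d


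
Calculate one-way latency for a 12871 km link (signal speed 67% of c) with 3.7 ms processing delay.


Speed = 0.67 * 3e5 km/s = 201000 km/s
Propagation delay = 12871 / 201000 = 0.064 s = 64.0348 ms
Processing delay = 3.7 ms
Total one-way latency = 67.7348 ms


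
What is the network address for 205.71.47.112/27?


IP:   11001101.01000111.00101111.01110000
Mask: 11111111.11111111.11111111.11100000
AND operation:
Net:  11001101.01000111.00101111.01100000
Network: 205.71.47.96/27


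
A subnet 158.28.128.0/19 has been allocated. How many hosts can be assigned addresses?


Host bits = 32 - 19 = 13
Total addresses = 2^13 = 8192
Usable = total - 2 (network and broadcast)
Usable hosts: 8190


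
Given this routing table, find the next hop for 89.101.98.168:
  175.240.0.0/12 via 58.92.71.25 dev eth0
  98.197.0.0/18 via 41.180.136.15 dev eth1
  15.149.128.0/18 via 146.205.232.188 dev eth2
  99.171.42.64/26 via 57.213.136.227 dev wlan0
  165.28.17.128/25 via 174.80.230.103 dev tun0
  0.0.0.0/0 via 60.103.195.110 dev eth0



Longest prefix match for 89.101.98.168:
  /12 175.240.0.0: no
  /18 98.197.0.0: no
  /18 15.149.128.0: no
  /26 99.171.42.64: no
  /25 165.28.17.128: no
  /0 0.0.0.0: MATCH
Selected: next-hop 60.103.195.110 via eth0 (matched /0)


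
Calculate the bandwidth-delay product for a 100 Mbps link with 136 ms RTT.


BDP = bandwidth * RTT
= 100 Mbps * 136 ms
= 100 * 1e6 * 136 / 1000 bits
= 13600000 bits
= 1700000 bytes
= 1660.1562 KB
BDP = 13600000 bits (1700000 bytes)


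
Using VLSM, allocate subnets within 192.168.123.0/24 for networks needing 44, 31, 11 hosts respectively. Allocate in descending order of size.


44 hosts -> /26 (62 usable): 192.168.123.0/26
31 hosts -> /26 (62 usable): 192.168.123.64/26
11 hosts -> /28 (14 usable): 192.168.123.128/28
Allocation: 192.168.123.0/26 (44 hosts, 62 usable); 192.168.123.64/26 (31 hosts, 62 usable); 192.168.123.128/28 (11 hosts, 14 usable)


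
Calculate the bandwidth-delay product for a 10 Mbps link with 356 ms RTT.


BDP = bandwidth * RTT
= 10 Mbps * 356 ms
= 10 * 1e6 * 356 / 1000 bits
= 3560000 bits
= 445000 bytes
= 434.5703 KB
BDP = 3560000 bits (445000 bytes)


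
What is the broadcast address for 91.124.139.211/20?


Network: 91.124.128.0/20
Host bits = 12
Set all host bits to 1:
Broadcast: 91.124.143.255


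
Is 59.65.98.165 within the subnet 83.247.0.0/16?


Subnet network: 83.247.0.0
Test IP AND mask: 59.65.0.0
No, 59.65.98.165 is not in 83.247.0.0/16


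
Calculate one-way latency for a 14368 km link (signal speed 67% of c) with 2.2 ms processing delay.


Speed = 0.67 * 3e5 km/s = 201000 km/s
Propagation delay = 14368 / 201000 = 0.0715 s = 71.4826 ms
Processing delay = 2.2 ms
Total one-way latency = 73.6826 ms


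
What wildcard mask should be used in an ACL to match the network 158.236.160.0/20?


Subnet mask: 255.255.240.0
Wildcard = 255.255.255.255 - subnet mask
255 - 255 = 0
255 - 255 = 0
255 - 240 = 15
255 - 0 = 255
Wildcard: 0.0.15.255


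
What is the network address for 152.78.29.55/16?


IP:   10011000.01001110.00011101.00110111
Mask: 11111111.11111111.00000000.00000000
AND operation:
Net:  10011000.01001110.00000000.00000000
Network: 152.78.0.0/16


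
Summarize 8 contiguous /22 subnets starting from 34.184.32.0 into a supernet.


Original prefix: /22
Number of subnets: 8 = 2^3
New prefix = 22 - 3 = 19
Supernet: 34.184.32.0/19


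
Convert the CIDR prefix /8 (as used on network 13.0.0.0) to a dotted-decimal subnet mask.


/8 means 8 network bits, 24 host bits
Binary: 11111111000000000000000000000000
Mask: 255.0.0.0


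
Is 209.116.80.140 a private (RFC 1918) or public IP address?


RFC 1918 private ranges:
  10.0.0.0/8 (10.0.0.0 - 10.255.255.255)
  172.16.0.0/12 (172.16.0.0 - 172.31.255.255)
  192.168.0.0/16 (192.168.0.0 - 192.168.255.255)
Public (not in any RFC 1918 range)


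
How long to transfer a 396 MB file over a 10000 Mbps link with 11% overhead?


Effective throughput = 10000 * (1 - 11/100) = 8900 Mbps
File size in Mb = 396 * 8 = 3168 Mb
Time = 3168 / 8900
Time = 0.356 seconds


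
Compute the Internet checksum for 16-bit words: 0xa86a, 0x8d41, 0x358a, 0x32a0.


Sum all words (with carry folding):
+ 0xa86a = 0xa86a
+ 0x8d41 = 0x35ac
+ 0x358a = 0x6b36
+ 0x32a0 = 0x9dd6
One's complement: ~0x9dd6
Checksum = 0x6229


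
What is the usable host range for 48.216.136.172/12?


Network: 48.208.0.0
Broadcast: 48.223.255.255
First usable = network + 1
Last usable = broadcast - 1
Range: 48.208.0.1 to 48.223.255.254


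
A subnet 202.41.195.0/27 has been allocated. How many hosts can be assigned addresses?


Host bits = 32 - 27 = 5
Total addresses = 2^5 = 32
Usable = total - 2 (network and broadcast)
Usable hosts: 30


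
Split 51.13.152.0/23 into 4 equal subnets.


New prefix = 23 + 2 = 25
Each subnet has 128 addresses
  51.13.152.0/25
  51.13.152.128/25
  51.13.153.0/25
  51.13.153.128/25
Subnets: 51.13.152.0/25, 51.13.152.128/25, 51.13.153.0/25, 51.13.153.128/25


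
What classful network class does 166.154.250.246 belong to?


First octet: 166
Binary: 10100110
10xxxxxx -> Class B (128-191)
Class B, default mask 255.255.0.0 (/16)


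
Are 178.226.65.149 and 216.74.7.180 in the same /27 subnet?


Mask: 255.255.255.224
178.226.65.149 AND mask = 178.226.65.128
216.74.7.180 AND mask = 216.74.7.160
No, different subnets (178.226.65.128 vs 216.74.7.160)


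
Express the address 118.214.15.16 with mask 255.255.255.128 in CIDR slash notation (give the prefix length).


Binary: 11111111.11111111.11111111.10000000
Count leading 1s
Prefix: /25


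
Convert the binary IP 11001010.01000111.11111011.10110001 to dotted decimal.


11001010 = 202
01000111 = 71
11111011 = 251
10110001 = 177
IP: 202.71.251.177


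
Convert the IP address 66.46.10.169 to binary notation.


66 = 01000010
46 = 00101110
10 = 00001010
169 = 10101001
Binary: 01000010.00101110.00001010.10101001


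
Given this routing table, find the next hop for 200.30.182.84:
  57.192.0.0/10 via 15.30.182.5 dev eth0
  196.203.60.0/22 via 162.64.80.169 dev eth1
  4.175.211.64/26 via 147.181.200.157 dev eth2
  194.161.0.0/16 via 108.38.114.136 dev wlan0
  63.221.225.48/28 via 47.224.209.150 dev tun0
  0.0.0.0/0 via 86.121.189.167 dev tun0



Longest prefix match for 200.30.182.84:
  /10 57.192.0.0: no
  /22 196.203.60.0: no
  /26 4.175.211.64: no
  /16 194.161.0.0: no
  /28 63.221.225.48: no
  /0 0.0.0.0: MATCH
Selected: next-hop 86.121.189.167 via tun0 (matched /0)


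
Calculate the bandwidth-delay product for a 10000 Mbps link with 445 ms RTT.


BDP = bandwidth * RTT
= 10000 Mbps * 445 ms
= 10000 * 1e6 * 445 / 1000 bits
= 4450000000 bits
= 556250000 bytes
= 543212.8906 KB
BDP = 4450000000 bits (556250000 bytes)


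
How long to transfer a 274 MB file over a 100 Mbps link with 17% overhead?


Effective throughput = 100 * (1 - 17/100) = 83 Mbps
File size in Mb = 274 * 8 = 2192 Mb
Time = 2192 / 83
Time = 26.4096 seconds


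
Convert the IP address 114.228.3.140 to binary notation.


114 = 01110010
228 = 11100100
3 = 00000011
140 = 10001100
Binary: 01110010.11100100.00000011.10001100


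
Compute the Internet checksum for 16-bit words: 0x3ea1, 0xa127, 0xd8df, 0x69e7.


Sum all words (with carry folding):
+ 0x3ea1 = 0x3ea1
+ 0xa127 = 0xdfc8
+ 0xd8df = 0xb8a8
+ 0x69e7 = 0x2290
One's complement: ~0x2290
Checksum = 0xdd6f


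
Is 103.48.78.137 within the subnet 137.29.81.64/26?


Subnet network: 137.29.81.64
Test IP AND mask: 103.48.78.128
No, 103.48.78.137 is not in 137.29.81.64/26


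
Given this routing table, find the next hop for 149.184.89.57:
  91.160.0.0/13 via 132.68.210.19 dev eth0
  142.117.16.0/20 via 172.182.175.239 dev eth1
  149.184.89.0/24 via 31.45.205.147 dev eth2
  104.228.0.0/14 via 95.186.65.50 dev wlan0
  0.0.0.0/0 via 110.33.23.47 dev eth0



Longest prefix match for 149.184.89.57:
  /13 91.160.0.0: no
  /20 142.117.16.0: no
  /24 149.184.89.0: MATCH
  /14 104.228.0.0: no
  /0 0.0.0.0: MATCH
Selected: next-hop 31.45.205.147 via eth2 (matched /24)


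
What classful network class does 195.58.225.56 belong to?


First octet: 195
Binary: 11000011
110xxxxx -> Class C (192-223)
Class C, default mask 255.255.255.0 (/24)


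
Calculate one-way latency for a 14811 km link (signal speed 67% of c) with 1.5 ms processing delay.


Speed = 0.67 * 3e5 km/s = 201000 km/s
Propagation delay = 14811 / 201000 = 0.0737 s = 73.6866 ms
Processing delay = 1.5 ms
Total one-way latency = 75.1866 ms


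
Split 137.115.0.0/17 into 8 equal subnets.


New prefix = 17 + 3 = 20
Each subnet has 4096 addresses
  137.115.0.0/20
  137.115.16.0/20
  137.115.32.0/20
  137.115.48.0/20
  137.115.64.0/20
  137.115.80.0/20
  137.115.96.0/20
  137.115.112.0/20
Subnets: 137.115.0.0/20, 137.115.16.0/20, 137.115.32.0/20, 137.115.48.0/20, 137.115.64.0/20, 137.115.80.0/20, 137.115.96.0/20, 137.115.112.0/20


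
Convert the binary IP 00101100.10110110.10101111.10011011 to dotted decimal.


00101100 = 44
10110110 = 182
10101111 = 175
10011011 = 155
IP: 44.182.175.155


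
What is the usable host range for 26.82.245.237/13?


Network: 26.80.0.0
Broadcast: 26.87.255.255
First usable = network + 1
Last usable = broadcast - 1
Range: 26.80.0.1 to 26.87.255.254


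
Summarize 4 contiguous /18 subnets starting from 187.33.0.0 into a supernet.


Original prefix: /18
Number of subnets: 4 = 2^2
New prefix = 18 - 2 = 16
Supernet: 187.33.0.0/16


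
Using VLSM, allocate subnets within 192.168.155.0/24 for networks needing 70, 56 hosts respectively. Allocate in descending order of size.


70 hosts -> /25 (126 usable): 192.168.155.0/25
56 hosts -> /26 (62 usable): 192.168.155.128/26
Allocation: 192.168.155.0/25 (70 hosts, 126 usable); 192.168.155.128/26 (56 hosts, 62 usable)


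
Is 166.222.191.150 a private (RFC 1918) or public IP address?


RFC 1918 private ranges:
  10.0.0.0/8 (10.0.0.0 - 10.255.255.255)
  172.16.0.0/12 (172.16.0.0 - 172.31.255.255)
  192.168.0.0/16 (192.168.0.0 - 192.168.255.255)
Public (not in any RFC 1918 range)


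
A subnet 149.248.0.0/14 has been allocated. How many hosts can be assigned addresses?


Host bits = 32 - 14 = 18
Total addresses = 2^18 = 262144
Usable = total - 2 (network and broadcast)
Usable hosts: 262142


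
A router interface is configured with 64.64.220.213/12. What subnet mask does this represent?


/12 means 12 network bits, 20 host bits
Binary: 11111111111100000000000000000000
Mask: 255.240.0.0


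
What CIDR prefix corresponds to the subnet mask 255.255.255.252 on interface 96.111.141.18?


Binary: 11111111.11111111.11111111.11111100
Count leading 1s
Prefix: /30


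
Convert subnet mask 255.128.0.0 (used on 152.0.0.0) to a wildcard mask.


Subnet mask: 255.128.0.0
Wildcard = 255.255.255.255 - subnet mask
255 - 255 = 0
255 - 128 = 127
255 - 0 = 255
255 - 0 = 255
Wildcard: 0.127.255.255


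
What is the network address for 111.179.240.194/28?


IP:   01101111.10110011.11110000.11000010
Mask: 11111111.11111111.11111111.11110000
AND operation:
Net:  01101111.10110011.11110000.11000000
Network: 111.179.240.192/28


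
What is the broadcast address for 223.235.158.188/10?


Network: 223.192.0.0/10
Host bits = 22
Set all host bits to 1:
Broadcast: 223.255.255.255


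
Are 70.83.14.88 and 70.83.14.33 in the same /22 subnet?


Mask: 255.255.252.0
70.83.14.88 AND mask = 70.83.12.0
70.83.14.33 AND mask = 70.83.12.0
Yes, same subnet (70.83.12.0)


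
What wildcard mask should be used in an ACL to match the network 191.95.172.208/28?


Subnet mask: 255.255.255.240
Wildcard = 255.255.255.255 - subnet mask
255 - 255 = 0
255 - 255 = 0
255 - 255 = 0
255 - 240 = 15
Wildcard: 0.0.0.15


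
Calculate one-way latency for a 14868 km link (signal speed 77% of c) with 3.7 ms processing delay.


Speed = 0.77 * 3e5 km/s = 231000 km/s
Propagation delay = 14868 / 231000 = 0.0644 s = 64.3636 ms
Processing delay = 3.7 ms
Total one-way latency = 68.0636 ms


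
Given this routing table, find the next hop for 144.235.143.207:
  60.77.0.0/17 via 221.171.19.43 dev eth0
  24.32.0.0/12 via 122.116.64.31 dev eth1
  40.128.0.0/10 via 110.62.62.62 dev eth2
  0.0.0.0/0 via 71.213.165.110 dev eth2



Longest prefix match for 144.235.143.207:
  /17 60.77.0.0: no
  /12 24.32.0.0: no
  /10 40.128.0.0: no
  /0 0.0.0.0: MATCH
Selected: next-hop 71.213.165.110 via eth2 (matched /0)


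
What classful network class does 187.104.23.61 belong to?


First octet: 187
Binary: 10111011
10xxxxxx -> Class B (128-191)
Class B, default mask 255.255.0.0 (/16)


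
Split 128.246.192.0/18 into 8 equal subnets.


New prefix = 18 + 3 = 21
Each subnet has 2048 addresses
  128.246.192.0/21
  128.246.200.0/21
  128.246.208.0/21
  128.246.216.0/21
  128.246.224.0/21
  128.246.232.0/21
  128.246.240.0/21
  128.246.248.0/21
Subnets: 128.246.192.0/21, 128.246.200.0/21, 128.246.208.0/21, 128.246.216.0/21, 128.246.224.0/21, 128.246.232.0/21, 128.246.240.0/21, 128.246.248.0/21


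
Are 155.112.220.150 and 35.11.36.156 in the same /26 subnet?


Mask: 255.255.255.192
155.112.220.150 AND mask = 155.112.220.128
35.11.36.156 AND mask = 35.11.36.128
No, different subnets (155.112.220.128 vs 35.11.36.128)


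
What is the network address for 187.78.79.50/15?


IP:   10111011.01001110.01001111.00110010
Mask: 11111111.11111110.00000000.00000000
AND operation:
Net:  10111011.01001110.00000000.00000000
Network: 187.78.0.0/15


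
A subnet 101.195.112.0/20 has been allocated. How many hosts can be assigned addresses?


Host bits = 32 - 20 = 12
Total addresses = 2^12 = 4096
Usable = total - 2 (network and broadcast)
Usable hosts: 4094


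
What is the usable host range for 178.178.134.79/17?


Network: 178.178.128.0
Broadcast: 178.178.255.255
First usable = network + 1
Last usable = broadcast - 1
Range: 178.178.128.1 to 178.178.255.254


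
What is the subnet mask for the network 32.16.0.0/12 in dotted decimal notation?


/12 means 12 network bits, 20 host bits
Binary: 11111111111100000000000000000000
Mask: 255.240.0.0


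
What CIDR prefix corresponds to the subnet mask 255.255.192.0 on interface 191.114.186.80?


Binary: 11111111.11111111.11000000.00000000
Count leading 1s
Prefix: /18


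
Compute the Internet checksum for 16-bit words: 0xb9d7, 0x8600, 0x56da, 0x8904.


Sum all words (with carry folding):
+ 0xb9d7 = 0xb9d7
+ 0x8600 = 0x3fd8
+ 0x56da = 0x96b2
+ 0x8904 = 0x1fb7
One's complement: ~0x1fb7
Checksum = 0xe048


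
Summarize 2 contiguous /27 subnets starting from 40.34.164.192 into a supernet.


Original prefix: /27
Number of subnets: 2 = 2^1
New prefix = 27 - 1 = 26
Supernet: 40.34.164.192/26


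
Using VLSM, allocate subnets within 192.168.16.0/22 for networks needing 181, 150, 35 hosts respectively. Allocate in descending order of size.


181 hosts -> /24 (254 usable): 192.168.16.0/24
150 hosts -> /24 (254 usable): 192.168.17.0/24
35 hosts -> /26 (62 usable): 192.168.18.0/26
Allocation: 192.168.16.0/24 (181 hosts, 254 usable); 192.168.17.0/24 (150 hosts, 254 usable); 192.168.18.0/26 (35 hosts, 62 usable)


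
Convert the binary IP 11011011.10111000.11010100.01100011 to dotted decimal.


11011011 = 219
10111000 = 184
11010100 = 212
01100011 = 99
IP: 219.184.212.99


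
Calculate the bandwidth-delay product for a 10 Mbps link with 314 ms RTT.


BDP = bandwidth * RTT
= 10 Mbps * 314 ms
= 10 * 1e6 * 314 / 1000 bits
= 3140000 bits
= 392500 bytes
= 383.3008 KB
BDP = 3140000 bits (392500 bytes)


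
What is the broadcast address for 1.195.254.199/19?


Network: 1.195.224.0/19
Host bits = 13
Set all host bits to 1:
Broadcast: 1.195.255.255


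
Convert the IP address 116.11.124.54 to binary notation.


116 = 01110100
11 = 00001011
124 = 01111100
54 = 00110110
Binary: 01110100.00001011.01111100.00110110


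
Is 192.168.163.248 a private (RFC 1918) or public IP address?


RFC 1918 private ranges:
  10.0.0.0/8 (10.0.0.0 - 10.255.255.255)
  172.16.0.0/12 (172.16.0.0 - 172.31.255.255)
  192.168.0.0/16 (192.168.0.0 - 192.168.255.255)
Private (in 192.168.0.0/16)


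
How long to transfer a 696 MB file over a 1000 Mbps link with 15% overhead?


Effective throughput = 1000 * (1 - 15/100) = 850 Mbps
File size in Mb = 696 * 8 = 5568 Mb
Time = 5568 / 850
Time = 6.5506 seconds
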